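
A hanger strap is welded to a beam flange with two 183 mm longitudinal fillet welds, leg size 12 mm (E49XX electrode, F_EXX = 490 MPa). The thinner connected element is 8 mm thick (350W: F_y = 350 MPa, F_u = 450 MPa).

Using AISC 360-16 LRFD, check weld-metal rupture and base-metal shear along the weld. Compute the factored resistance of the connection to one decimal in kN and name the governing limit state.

592.9 kN (base-metal shear governs)

Weld metal: throat = 0.707×12 = 8.484 mm, L = 2×183 = 366 mm. φR_n = 0.75 × 0.6 × 490 × 8.484 × 366 = 684.7 kN.
Base metal shear (8 mm plate): yield φR_n = 1.0×0.6×350×8×366 = 614.9 kN; rupture φR_n = 0.75×0.6×450×8×366 = 592.9 kN; take 592.9 kN (rupture).
Governing: min(684.7, 592.9) = 592.9 kN → base-metal shear.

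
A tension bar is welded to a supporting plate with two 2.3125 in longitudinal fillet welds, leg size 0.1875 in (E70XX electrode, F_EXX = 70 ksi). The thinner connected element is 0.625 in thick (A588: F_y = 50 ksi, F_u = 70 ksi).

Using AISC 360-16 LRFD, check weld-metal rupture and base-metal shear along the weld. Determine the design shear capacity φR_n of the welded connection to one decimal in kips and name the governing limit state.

Weld metal: throat = 0.707×0.1875 = 0.13256 in, L = 2×2.3125 = 4.625 in. φR_n = 0.75 × 0.6 × 70 × 0.13256 × 4.625 = 19.3 kips.
Base metal shear (0.625 in plate): yield φR_n = 1.0×0.6×50×0.625×4.625 = 86.7 kips; rupture φR_n = 0.75×0.6×70×0.625×4.625 = 91.1 kips; take 86.7 kips (yield).
Governing: min(19.3, 86.7) = 19.3 kips → weld metal.

19.3 kips (weld metal governs)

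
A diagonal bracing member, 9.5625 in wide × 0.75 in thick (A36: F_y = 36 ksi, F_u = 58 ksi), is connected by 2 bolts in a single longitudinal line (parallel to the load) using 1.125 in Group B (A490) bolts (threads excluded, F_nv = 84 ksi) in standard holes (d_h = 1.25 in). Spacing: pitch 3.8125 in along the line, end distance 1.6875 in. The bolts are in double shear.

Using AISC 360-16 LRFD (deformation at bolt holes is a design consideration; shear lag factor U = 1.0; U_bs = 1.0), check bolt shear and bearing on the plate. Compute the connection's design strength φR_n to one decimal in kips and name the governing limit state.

129.7 kips (bearing governs)

Bolt shear: A_b = π(1.125)²/4 = 0.99402 in². φR_n = 0.75 × 84 × 0.99402 × 2 × 2 = 250.5 kips.
Bearing (0.75 in plate, F_u = 58 ksi): end bolts L_c = 1.6875 − 1.25/2 = 1.0625, R_n = min(1.2×1.0625×0.75×58, 2.4×1.125×0.75×58) = 55.463 kips/bolt; interior L_c = 3.8125 − 1.25 = 2.5625, R_n = 117.45 kips/bolt. φR_n = 0.75 × (1×55.463 + 1×117.45) = 129.7 kips.
Governing: min(250.5, 129.7) = 129.7 kips → bearing.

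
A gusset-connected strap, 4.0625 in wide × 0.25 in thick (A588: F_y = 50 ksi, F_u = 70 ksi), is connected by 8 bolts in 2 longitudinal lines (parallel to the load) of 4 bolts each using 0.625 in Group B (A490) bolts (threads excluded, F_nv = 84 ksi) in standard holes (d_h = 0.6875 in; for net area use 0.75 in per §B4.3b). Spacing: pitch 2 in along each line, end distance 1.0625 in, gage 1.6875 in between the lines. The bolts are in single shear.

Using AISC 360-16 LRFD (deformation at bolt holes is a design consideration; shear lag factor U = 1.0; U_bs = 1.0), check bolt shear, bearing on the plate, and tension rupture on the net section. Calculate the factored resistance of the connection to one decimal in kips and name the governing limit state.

33.6 kips (net-section rupture governs)

Bolt shear: A_b = π(0.625)²/4 = 0.3068 in². φR_n = 0.75 × 84 × 0.3068 × 8 × 1 = 154.6 kips.
Bearing (0.25 in plate, F_u = 70 ksi): end bolts L_c = 1.0625 − 0.6875/2 = 0.71875, R_n = min(1.2×0.71875×0.25×70, 2.4×0.625×0.25×70) = 15.094 kips/bolt; interior L_c = 2 − 0.6875 = 1.3125, R_n = 26.25 kips/bolt. φR_n = 0.75 × (2×15.094 + 6×26.25) = 140.8 kips.
Tension rupture (net): A_n = (4.0625 − 2×0.75)×0.25 = 0.64063 in² (U = 1.0, A_e = A_n). φR_n = 0.75 × 70 × 0.64063 = 33.6 kips.
Governing: min(154.6, 140.8, 33.6) = 33.6 kips → net-section rupture.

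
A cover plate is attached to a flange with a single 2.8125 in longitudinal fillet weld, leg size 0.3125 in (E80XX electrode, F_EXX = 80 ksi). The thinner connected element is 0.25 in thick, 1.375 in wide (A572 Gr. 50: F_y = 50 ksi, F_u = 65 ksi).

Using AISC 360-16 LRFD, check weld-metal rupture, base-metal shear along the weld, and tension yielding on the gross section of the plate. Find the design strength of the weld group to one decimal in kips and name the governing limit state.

Weld metal: throat = 0.707×0.3125 = 0.22094 in, L = 2.8125 in. φR_n = 0.75 × 0.6 × 80 × 0.22094 × 2.8125 = 22.4 kips.
Base metal shear (0.25 in plate): yield φR_n = 1.0×0.6×50×0.25×2.8125 = 21.1 kips; rupture φR_n = 0.75×0.6×65×0.25×2.8125 = 20.6 kips; take 20.6 kips (rupture).
Tension yield (gross): A_g = 1.375×0.25 = 0.34375 in². φR_n = 0.90 × 50 × 0.34375 = 15.5 kips.
Governing: min(22.4, 20.6, 15.5) = 15.5 kips → gross-section yield.

15.5 kips (gross-section yield governs)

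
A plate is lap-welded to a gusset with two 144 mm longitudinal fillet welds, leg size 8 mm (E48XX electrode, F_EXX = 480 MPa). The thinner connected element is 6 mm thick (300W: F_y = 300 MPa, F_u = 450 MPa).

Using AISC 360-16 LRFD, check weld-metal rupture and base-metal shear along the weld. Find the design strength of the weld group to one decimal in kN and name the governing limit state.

Weld metal: throat = 0.707×8 = 5.656 mm, L = 2×144 = 288 mm. φR_n = 0.75 × 0.6 × 480 × 5.656 × 288 = 351.8 kN.
Base metal shear (6 mm plate): yield φR_n = 1.0×0.6×300×6×288 = 311.0 kN; rupture φR_n = 0.75×0.6×450×6×288 = 349.9 kN; take 311.0 kN (yield).
Governing: min(351.8, 311.0) = 311.0 kN → base-metal shear.

311.0 kN (base-metal shear governs)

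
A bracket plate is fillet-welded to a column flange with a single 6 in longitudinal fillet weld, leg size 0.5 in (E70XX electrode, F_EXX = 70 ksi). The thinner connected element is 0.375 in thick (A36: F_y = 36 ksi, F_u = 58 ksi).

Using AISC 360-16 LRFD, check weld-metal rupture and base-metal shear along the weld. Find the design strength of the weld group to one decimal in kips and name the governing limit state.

Weld metal: throat = 0.707×0.5 = 0.3535 in, L = 6 in. φR_n = 0.75 × 0.6 × 70 × 0.3535 × 6 = 66.8 kips.
Base metal shear (0.375 in plate): yield φR_n = 1.0×0.6×36×0.375×6 = 48.6 kips; rupture φR_n = 0.75×0.6×58×0.375×6 = 58.7 kips; take 48.6 kips (yield).
Governing: min(66.8, 48.6) = 48.6 kips → base-metal shear.

48.6 kips (base-metal shear governs)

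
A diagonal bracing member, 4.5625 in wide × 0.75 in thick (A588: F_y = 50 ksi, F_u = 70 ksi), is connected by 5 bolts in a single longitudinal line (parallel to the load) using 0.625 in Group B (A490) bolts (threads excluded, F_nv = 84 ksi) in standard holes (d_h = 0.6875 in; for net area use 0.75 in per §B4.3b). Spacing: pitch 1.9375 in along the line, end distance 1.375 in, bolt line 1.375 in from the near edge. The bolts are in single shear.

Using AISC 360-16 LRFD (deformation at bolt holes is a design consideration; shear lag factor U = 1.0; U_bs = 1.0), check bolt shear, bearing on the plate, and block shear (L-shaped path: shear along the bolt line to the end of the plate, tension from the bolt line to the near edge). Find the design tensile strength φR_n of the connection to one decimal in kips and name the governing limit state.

96.6 kips (bolt shear governs)

Bolt shear: A_b = π(0.625)²/4 = 0.3068 in². φR_n = 0.75 × 84 × 0.3068 × 5 × 1 = 96.6 kips.
Bearing (0.75 in plate, F_u = 70 ksi): end bolts L_c = 1.375 − 0.6875/2 = 1.03125, R_n = min(1.2×1.03125×0.75×70, 2.4×0.625×0.75×70) = 64.969 kips/bolt; interior L_c = 1.9375 − 0.6875 = 1.25, R_n = 78.75 kips/bolt. φR_n = 0.75 × (1×64.969 + 4×78.75) = 285.0 kips.
Block shear: shear path 1×[1.375+4×1.9375] = 1×9.125 in, A_gv = 6.8438, A_nv = 1×(9.125 − 4.5×0.75)×0.75 = 4.3125 in²; tension to near edge: (1.375 − 0.5×0.75)×0.75 = 0.75 in². R_n = min(0.6×70×4.3125, 0.6×50×6.8438) + 1.0×70×0.75 = min(181.13, 205.31) + 52.5 = 233.63 kips. φR_n = 0.75 × 233.63 = 175.2 kips.
Governing: min(96.6, 285.0, 175.2) = 96.6 kips → bolt shear.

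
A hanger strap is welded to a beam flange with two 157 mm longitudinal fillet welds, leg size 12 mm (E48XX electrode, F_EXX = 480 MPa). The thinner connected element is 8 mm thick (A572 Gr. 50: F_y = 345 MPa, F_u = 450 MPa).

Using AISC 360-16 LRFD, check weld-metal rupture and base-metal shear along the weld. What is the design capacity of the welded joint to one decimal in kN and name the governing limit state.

Weld metal: throat = 0.707×12 = 8.484 mm, L = 2×157 = 314 mm. φR_n = 0.75 × 0.6 × 480 × 8.484 × 314 = 575.4 kN.
Base metal shear (8 mm plate): yield φR_n = 1.0×0.6×345×8×314 = 520.0 kN; rupture φR_n = 0.75×0.6×450×8×314 = 508.7 kN; take 508.7 kN (rupture).
Governing: min(575.4, 508.7) = 508.7 kN → base-metal shear.

508.7 kN (base-metal shear governs)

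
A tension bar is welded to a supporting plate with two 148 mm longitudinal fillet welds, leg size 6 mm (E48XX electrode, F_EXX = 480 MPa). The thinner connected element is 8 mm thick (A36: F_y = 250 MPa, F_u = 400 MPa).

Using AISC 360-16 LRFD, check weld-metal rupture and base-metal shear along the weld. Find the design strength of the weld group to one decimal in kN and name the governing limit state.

271.2 kN (weld metal governs)

Weld metal: throat = 0.707×6 = 4.242 mm, L = 2×148 = 296 mm. φR_n = 0.75 × 0.6 × 480 × 4.242 × 296 = 271.2 kN.
Base metal shear (8 mm plate): yield φR_n = 1.0×0.6×250×8×296 = 355.2 kN; rupture φR_n = 0.75×0.6×400×8×296 = 426.2 kN; take 355.2 kN (yield).
Governing: min(271.2, 355.2) = 271.2 kN → weld metal.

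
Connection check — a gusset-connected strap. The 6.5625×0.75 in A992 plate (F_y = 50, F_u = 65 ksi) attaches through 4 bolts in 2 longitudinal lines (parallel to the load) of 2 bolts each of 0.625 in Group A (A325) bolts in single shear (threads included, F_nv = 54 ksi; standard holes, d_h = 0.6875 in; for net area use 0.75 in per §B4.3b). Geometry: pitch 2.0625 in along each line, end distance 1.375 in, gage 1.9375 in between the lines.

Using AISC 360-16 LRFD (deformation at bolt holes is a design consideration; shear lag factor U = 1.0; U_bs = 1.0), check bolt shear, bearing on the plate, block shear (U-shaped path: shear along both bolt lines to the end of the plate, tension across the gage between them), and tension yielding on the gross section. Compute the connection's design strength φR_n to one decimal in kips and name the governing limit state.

49.7 kips (bolt shear governs)

Bolt shear: A_b = π(0.625)²/4 = 0.3068 in². φR_n = 0.75 × 54 × 0.3068 × 4 × 1 = 49.7 kips.
Bearing (0.75 in plate, F_u = 65 ksi): end bolts L_c = 1.375 − 0.6875/2 = 1.03125, R_n = min(1.2×1.03125×0.75×65, 2.4×0.625×0.75×65) = 60.328 kips/bolt; interior L_c = 2.0625 − 0.6875 = 1.375, R_n = 73.125 kips/bolt. φR_n = 0.75 × (2×60.328 + 2×73.125) = 200.2 kips.
Block shear: shear path 2×[1.375+1×2.0625] = 2×3.4375 in, A_gv = 5.1563, A_nv = 2×(3.4375 − 1.5×0.75)×0.75 = 3.4688 in²; tension across gage: (1.9375 − 1×0.75)×0.75 = 0.89063 in². R_n = min(0.6×65×3.4688, 0.6×50×5.1563) + 1.0×65×0.89063 = min(135.28, 154.69) + 57.891 = 193.17 kips. φR_n = 0.75 × 193.17 = 144.9 kips.
Tension yield (gross): A_g = 6.5625×0.75 = 4.9219 in². φR_n = 0.90 × 50 × 4.9219 = 221.5 kips.
Governing: min(49.7, 200.2, 144.9, 221.5) = 49.7 kips → bolt shear.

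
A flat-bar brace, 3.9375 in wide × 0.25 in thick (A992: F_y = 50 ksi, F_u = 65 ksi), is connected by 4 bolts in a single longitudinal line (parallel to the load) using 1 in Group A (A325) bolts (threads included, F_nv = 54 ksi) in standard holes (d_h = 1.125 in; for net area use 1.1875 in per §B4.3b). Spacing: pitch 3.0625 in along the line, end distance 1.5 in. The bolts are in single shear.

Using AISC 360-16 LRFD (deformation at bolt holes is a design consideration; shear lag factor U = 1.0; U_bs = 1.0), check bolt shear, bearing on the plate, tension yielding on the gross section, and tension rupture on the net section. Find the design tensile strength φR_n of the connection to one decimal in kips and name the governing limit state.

33.5 kips (net-section rupture governs)

Bolt shear: A_b = π(1)²/4 = 0.7854 in². φR_n = 0.75 × 54 × 0.7854 × 4 × 1 = 127.2 kips.
Bearing (0.25 in plate, F_u = 65 ksi): end bolts L_c = 1.5 − 1.125/2 = 0.9375, R_n = min(1.2×0.9375×0.25×65, 2.4×1×0.25×65) = 18.281 kips/bolt; interior L_c = 3.0625 − 1.125 = 1.9375, R_n = 37.781 kips/bolt. φR_n = 0.75 × (1×18.281 + 3×37.781) = 98.7 kips.
Tension yield (gross): A_g = 3.9375×0.25 = 0.98438 in². φR_n = 0.90 × 50 × 0.98438 = 44.3 kips.
Tension rupture (net): A_n = (3.9375 − 1×1.1875)×0.25 = 0.6875 in² (U = 1.0, A_e = A_n). φR_n = 0.75 × 65 × 0.6875 = 33.5 kips.
Governing: min(127.2, 98.7, 44.3, 33.5) = 33.5 kips → net-section rupture.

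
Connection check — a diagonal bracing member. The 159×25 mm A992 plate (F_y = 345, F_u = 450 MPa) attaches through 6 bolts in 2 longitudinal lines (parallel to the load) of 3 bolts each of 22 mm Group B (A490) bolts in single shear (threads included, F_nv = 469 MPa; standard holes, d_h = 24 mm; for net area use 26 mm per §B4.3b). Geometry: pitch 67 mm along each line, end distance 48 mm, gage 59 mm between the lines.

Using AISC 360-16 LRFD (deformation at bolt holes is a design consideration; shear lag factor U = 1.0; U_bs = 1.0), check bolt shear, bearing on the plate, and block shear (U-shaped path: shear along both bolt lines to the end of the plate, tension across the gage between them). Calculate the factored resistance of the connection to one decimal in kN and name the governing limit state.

Bolt shear: A_b = π(22)²/4 = 380.13 mm². φR_n = 0.75 × 469 × 380.13 × 6 × 1 = 802.3 kN.
Bearing (25 mm plate, F_u = 450 MPa): end bolts L_c = 48 − 24/2 = 36, R_n = min(1.2×36×25×450, 2.4×22×25×450) = 486 kN/bolt; interior L_c = 67 − 24 = 43, R_n = 580.5 kN/bolt. φR_n = 0.75 × (2×486 + 4×580.5) = 2470.5 kN.
Block shear: shear path 2×[48+2×67] = 2×182 mm, A_gv = 9100, A_nv = 2×(182 − 2.5×26)×25 = 5850 mm²; tension across gage: (59 − 1×26)×25 = 825 mm². R_n = min(0.6×450×5850, 0.6×345×9100) + 1.0×450×825 = min(1579.5, 1883.7) + 371.25 = 1950.8 kN. φR_n = 0.75 × 1950.8 = 1463.1 kN.
Governing: min(802.3, 2470.5, 1463.1) = 802.3 kN → bolt shear.

802.3 kN (bolt shear governs)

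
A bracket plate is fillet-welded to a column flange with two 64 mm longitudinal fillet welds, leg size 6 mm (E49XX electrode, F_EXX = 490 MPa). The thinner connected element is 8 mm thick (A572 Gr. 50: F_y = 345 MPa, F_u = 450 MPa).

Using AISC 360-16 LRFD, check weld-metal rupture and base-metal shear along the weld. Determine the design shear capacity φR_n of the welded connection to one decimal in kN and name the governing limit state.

119.7 kN (weld metal governs)

Weld metal: throat = 0.707×6 = 4.242 mm, L = 2×64 = 128 mm. φR_n = 0.75 × 0.6 × 490 × 4.242 × 128 = 119.7 kN.
Base metal shear (8 mm plate): yield φR_n = 1.0×0.6×345×8×128 = 212.0 kN; rupture φR_n = 0.75×0.6×450×8×128 = 207.4 kN; take 207.4 kN (rupture).
Governing: min(119.7, 207.4) = 119.7 kN → weld metal.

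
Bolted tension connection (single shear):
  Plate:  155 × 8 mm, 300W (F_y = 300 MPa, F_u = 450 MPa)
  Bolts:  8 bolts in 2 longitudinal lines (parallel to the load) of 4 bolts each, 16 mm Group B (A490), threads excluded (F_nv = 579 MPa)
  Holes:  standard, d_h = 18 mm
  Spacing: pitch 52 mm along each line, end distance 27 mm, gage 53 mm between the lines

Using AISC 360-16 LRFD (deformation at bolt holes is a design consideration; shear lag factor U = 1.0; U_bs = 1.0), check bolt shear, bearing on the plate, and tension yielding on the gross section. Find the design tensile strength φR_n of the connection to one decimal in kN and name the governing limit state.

Bolt shear: A_b = π(16)²/4 = 201.06 mm². φR_n = 0.75 × 579 × 201.06 × 8 × 1 = 698.5 kN.
Bearing (8 mm plate, F_u = 450 MPa): end bolts L_c = 27 − 18/2 = 18, R_n = min(1.2×18×8×450, 2.4×16×8×450) = 77.76 kN/bolt; interior L_c = 52 − 18 = 34, R_n = 138.24 kN/bolt. φR_n = 0.75 × (2×77.76 + 6×138.24) = 738.7 kN.
Tension yield (gross): A_g = 155×8 = 1240 mm². φR_n = 0.90 × 300 × 1240 = 334.8 kN.
Governing: min(698.5, 738.7, 334.8) = 334.8 kN → gross-section yield.

334.8 kN (gross-section yield governs)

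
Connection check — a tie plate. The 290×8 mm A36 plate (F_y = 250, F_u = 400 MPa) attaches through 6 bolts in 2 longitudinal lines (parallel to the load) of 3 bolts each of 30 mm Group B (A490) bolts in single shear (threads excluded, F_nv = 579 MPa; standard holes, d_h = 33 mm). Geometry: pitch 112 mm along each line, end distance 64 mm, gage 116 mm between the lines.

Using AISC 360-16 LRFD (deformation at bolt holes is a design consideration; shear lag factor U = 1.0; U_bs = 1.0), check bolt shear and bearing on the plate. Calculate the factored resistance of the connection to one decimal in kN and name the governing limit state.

Bolt shear: A_b = π(30)²/4 = 706.86 mm². φR_n = 0.75 × 579 × 706.86 × 6 × 1 = 1841.7 kN.
Bearing (8 mm plate, F_u = 400 MPa): end bolts L_c = 64 − 33/2 = 47.5, R_n = min(1.2×47.5×8×400, 2.4×30×8×400) = 182.4 kN/bolt; interior L_c = 112 − 33 = 79, R_n = 230.4 kN/bolt. φR_n = 0.75 × (2×182.4 + 4×230.4) = 964.8 kN.
Governing: min(1841.7, 964.8) = 964.8 kN → bearing.

964.8 kN (bearing governs)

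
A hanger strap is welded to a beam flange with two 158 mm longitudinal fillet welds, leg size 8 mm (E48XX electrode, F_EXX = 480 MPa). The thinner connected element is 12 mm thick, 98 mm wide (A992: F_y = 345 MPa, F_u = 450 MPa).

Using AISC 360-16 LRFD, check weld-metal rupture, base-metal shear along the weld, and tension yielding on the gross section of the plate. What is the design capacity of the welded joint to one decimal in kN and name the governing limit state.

Weld metal: throat = 0.707×8 = 5.656 mm, L = 2×158 = 316 mm. φR_n = 0.75 × 0.6 × 480 × 5.656 × 316 = 386.1 kN.
Base metal shear (12 mm plate): yield φR_n = 1.0×0.6×345×12×316 = 784.9 kN; rupture φR_n = 0.75×0.6×450×12×316 = 767.9 kN; take 767.9 kN (rupture).
Tension yield (gross): A_g = 98×12 = 1176 mm². φR_n = 0.90 × 345 × 1176 = 365.1 kN.
Governing: min(386.1, 767.9, 365.1) = 365.1 kN → gross-section yield.

365.1 kN (gross-section yield governs)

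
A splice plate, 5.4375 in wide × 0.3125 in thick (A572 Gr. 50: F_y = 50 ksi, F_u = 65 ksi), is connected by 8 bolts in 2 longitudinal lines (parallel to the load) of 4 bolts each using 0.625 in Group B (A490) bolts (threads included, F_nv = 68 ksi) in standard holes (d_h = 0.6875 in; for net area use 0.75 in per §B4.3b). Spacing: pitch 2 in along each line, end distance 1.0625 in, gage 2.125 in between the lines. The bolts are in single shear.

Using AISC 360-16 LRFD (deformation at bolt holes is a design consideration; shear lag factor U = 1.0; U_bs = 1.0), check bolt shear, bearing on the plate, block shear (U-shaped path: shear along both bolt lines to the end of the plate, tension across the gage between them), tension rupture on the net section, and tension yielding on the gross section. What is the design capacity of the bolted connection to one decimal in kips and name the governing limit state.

Bolt shear: A_b = π(0.625)²/4 = 0.3068 in². φR_n = 0.75 × 68 × 0.3068 × 8 × 1 = 125.2 kips.
Bearing (0.3125 in plate, F_u = 65 ksi): end bolts L_c = 1.0625 − 0.6875/2 = 0.71875, R_n = min(1.2×0.71875×0.3125×65, 2.4×0.625×0.3125×65) = 17.52 kips/bolt; interior L_c = 2 − 0.6875 = 1.3125, R_n = 30.469 kips/bolt. φR_n = 0.75 × (2×17.52 + 6×30.469) = 163.4 kips.
Block shear: shear path 2×[1.0625+3×2] = 2×7.0625 in, A_gv = 4.4141, A_nv = 2×(7.0625 − 3.5×0.75)×0.3125 = 2.7734 in²; tension across gage: (2.125 − 1×0.75)×0.3125 = 0.42969 in². R_n = min(0.6×65×2.7734, 0.6×50×4.4141) + 1.0×65×0.42969 = min(108.16, 132.42) + 27.93 = 136.09 kips. φR_n = 0.75 × 136.09 = 102.1 kips.
Tension rupture (net): A_n = (5.4375 − 2×0.75)×0.3125 = 1.2305 in² (U = 1.0, A_e = A_n). φR_n = 0.75 × 65 × 1.2305 = 60.0 kips.
Tension yield (gross): A_g = 5.4375×0.3125 = 1.6992 in². φR_n = 0.90 × 50 × 1.6992 = 76.5 kips.
Governing: min(125.2, 163.4, 102.1, 60.0, 76.5) = 60.0 kips → net-section rupture.

60.0 kips (net-section rupture governs)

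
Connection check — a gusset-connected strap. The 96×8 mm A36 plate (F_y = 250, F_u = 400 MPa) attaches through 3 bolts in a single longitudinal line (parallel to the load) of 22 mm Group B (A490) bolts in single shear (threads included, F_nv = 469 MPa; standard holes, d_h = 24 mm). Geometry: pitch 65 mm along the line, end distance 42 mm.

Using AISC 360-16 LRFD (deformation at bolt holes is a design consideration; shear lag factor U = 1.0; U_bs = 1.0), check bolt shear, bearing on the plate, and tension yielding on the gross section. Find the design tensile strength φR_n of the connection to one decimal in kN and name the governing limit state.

Bolt shear: A_b = π(22)²/4 = 380.13 mm². φR_n = 0.75 × 469 × 380.13 × 3 × 1 = 401.1 kN.
Bearing (8 mm plate, F_u = 400 MPa): end bolts L_c = 42 − 24/2 = 30, R_n = min(1.2×30×8×400, 2.4×22×8×400) = 115.2 kN/bolt; interior L_c = 65 − 24 = 41, R_n = 157.44 kN/bolt. φR_n = 0.75 × (1×115.2 + 2×157.44) = 322.6 kN.
Tension yield (gross): A_g = 96×8 = 768 mm². φR_n = 0.90 × 250 × 768 = 172.8 kN.
Governing: min(401.1, 322.6, 172.8) = 172.8 kN → gross-section yield.

172.8 kN (gross-section yield governs)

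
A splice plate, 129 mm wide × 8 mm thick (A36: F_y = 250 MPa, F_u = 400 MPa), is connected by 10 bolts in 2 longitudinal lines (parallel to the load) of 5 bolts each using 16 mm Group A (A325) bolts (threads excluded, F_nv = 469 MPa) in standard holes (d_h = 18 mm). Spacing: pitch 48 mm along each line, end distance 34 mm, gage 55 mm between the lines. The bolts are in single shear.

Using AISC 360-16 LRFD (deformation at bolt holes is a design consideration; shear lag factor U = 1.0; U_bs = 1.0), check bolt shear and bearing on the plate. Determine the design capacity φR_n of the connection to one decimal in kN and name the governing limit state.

Bolt shear: A_b = π(16)²/4 = 201.06 mm². φR_n = 0.75 × 469 × 201.06 × 10 × 1 = 707.2 kN.
Bearing (8 mm plate, F_u = 400 MPa): end bolts L_c = 34 − 18/2 = 25, R_n = min(1.2×25×8×400, 2.4×16×8×400) = 96 kN/bolt; interior L_c = 48 − 18 = 30, R_n = 115.2 kN/bolt. φR_n = 0.75 × (2×96 + 8×115.2) = 835.2 kN.
Governing: min(707.2, 835.2) = 707.2 kN → bolt shear.

707.2 kN (bolt shear governs)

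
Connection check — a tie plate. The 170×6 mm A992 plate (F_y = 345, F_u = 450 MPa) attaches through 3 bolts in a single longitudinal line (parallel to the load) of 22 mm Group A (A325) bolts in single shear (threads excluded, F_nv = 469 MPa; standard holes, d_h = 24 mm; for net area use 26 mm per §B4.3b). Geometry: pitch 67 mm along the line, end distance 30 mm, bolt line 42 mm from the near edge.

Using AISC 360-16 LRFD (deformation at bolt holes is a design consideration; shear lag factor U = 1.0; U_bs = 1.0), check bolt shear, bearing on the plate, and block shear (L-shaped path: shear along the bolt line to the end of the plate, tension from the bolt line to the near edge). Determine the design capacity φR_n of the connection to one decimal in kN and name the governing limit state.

179.0 kN (block shear governs)

Bolt shear: A_b = π(22)²/4 = 380.13 mm². φR_n = 0.75 × 469 × 380.13 × 3 × 1 = 401.1 kN.
Bearing (6 mm plate, F_u = 450 MPa): end bolts L_c = 30 − 24/2 = 18, R_n = min(1.2×18×6×450, 2.4×22×6×450) = 58.32 kN/bolt; interior L_c = 67 − 24 = 43, R_n = 139.32 kN/bolt. φR_n = 0.75 × (1×58.32 + 2×139.32) = 252.7 kN.
Block shear: shear path 1×[30+2×67] = 1×164 mm, A_gv = 984, A_nv = 1×(164 − 2.5×26)×6 = 594 mm²; tension to near edge: (42 − 0.5×26)×6 = 174 mm². R_n = min(0.6×450×594, 0.6×345×984) + 1.0×450×174 = min(160.38, 203.69) + 78.3 = 238.68 kN. φR_n = 0.75 × 238.68 = 179.0 kN.
Governing: min(401.1, 252.7, 179.0) = 179.0 kN → block shear.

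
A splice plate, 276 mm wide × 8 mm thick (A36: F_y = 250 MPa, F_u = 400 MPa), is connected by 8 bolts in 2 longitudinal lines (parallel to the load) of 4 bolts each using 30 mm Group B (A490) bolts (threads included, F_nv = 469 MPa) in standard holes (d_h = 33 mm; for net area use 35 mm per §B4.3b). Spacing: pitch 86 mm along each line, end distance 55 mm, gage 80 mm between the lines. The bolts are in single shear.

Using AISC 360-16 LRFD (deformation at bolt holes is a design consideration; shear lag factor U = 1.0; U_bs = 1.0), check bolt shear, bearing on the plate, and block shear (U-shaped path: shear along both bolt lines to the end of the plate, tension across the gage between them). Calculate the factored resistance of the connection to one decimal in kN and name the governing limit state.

656.6 kN (block shear governs)

Bolt shear: A_b = π(30)²/4 = 706.86 mm². φR_n = 0.75 × 469 × 706.86 × 8 × 1 = 1989.1 kN.
Bearing (8 mm plate, F_u = 400 MPa): end bolts L_c = 55 − 33/2 = 38.5, R_n = min(1.2×38.5×8×400, 2.4×30×8×400) = 147.84 kN/bolt; interior L_c = 86 − 33 = 53, R_n = 203.52 kN/bolt. φR_n = 0.75 × (2×147.84 + 6×203.52) = 1137.6 kN.
Block shear: shear path 2×[55+3×86] = 2×313 mm, A_gv = 5008, A_nv = 2×(313 − 3.5×35)×8 = 3048 mm²; tension across gage: (80 − 1×35)×8 = 360 mm². R_n = min(0.6×400×3048, 0.6×250×5008) + 1.0×400×360 = min(731.52, 751.2) + 144 = 875.52 kN. φR_n = 0.75 × 875.52 = 656.6 kN.
Governing: min(1989.1, 1137.6, 656.6) = 656.6 kN → block shear.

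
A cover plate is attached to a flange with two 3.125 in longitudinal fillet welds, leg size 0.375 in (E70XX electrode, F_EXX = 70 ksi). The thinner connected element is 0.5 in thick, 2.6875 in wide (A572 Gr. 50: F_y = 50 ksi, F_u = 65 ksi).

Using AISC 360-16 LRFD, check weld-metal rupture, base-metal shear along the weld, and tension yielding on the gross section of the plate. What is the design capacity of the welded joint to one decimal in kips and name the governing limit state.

52.2 kips (weld metal governs)

Weld metal: throat = 0.707×0.375 = 0.26513 in, L = 2×3.125 = 6.25 in. φR_n = 0.75 × 0.6 × 70 × 0.26513 × 6.25 = 52.2 kips.
Base metal shear (0.5 in plate): yield φR_n = 1.0×0.6×50×0.5×6.25 = 93.8 kips; rupture φR_n = 0.75×0.6×65×0.5×6.25 = 91.4 kips; take 91.4 kips (rupture).
Tension yield (gross): A_g = 2.6875×0.5 = 1.3438 in². φR_n = 0.90 × 50 × 1.3438 = 60.5 kips.
Governing: min(52.2, 91.4, 60.5) = 52.2 kips → weld metal.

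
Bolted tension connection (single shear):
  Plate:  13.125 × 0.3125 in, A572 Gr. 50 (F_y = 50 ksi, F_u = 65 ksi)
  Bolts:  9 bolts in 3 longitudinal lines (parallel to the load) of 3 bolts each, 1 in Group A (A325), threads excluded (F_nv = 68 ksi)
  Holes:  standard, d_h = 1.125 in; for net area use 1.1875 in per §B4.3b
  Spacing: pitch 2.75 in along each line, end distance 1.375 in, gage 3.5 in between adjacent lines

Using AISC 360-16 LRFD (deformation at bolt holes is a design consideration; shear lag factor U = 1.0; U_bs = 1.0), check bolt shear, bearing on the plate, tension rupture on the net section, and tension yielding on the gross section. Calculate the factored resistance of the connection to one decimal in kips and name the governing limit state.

Bolt shear: A_b = π(1)²/4 = 0.7854 in². φR_n = 0.75 × 68 × 0.7854 × 9 × 1 = 360.5 kips.
Bearing (0.3125 in plate, F_u = 65 ksi): end bolts L_c = 1.375 − 1.125/2 = 0.8125, R_n = min(1.2×0.8125×0.3125×65, 2.4×1×0.3125×65) = 19.805 kips/bolt; interior L_c = 2.75 − 1.125 = 1.625, R_n = 39.609 kips/bolt. φR_n = 0.75 × (3×19.805 + 6×39.609) = 222.8 kips.
Tension rupture (net): A_n = (13.125 − 3×1.1875)×0.3125 = 2.9883 in² (U = 1.0, A_e = A_n). φR_n = 0.75 × 65 × 2.9883 = 145.7 kips.
Tension yield (gross): A_g = 13.125×0.3125 = 4.1016 in². φR_n = 0.90 × 50 × 4.1016 = 184.6 kips.
Governing: min(360.5, 222.8, 145.7, 184.6) = 145.7 kips → net-section rupture.

145.7 kips (net-section rupture governs)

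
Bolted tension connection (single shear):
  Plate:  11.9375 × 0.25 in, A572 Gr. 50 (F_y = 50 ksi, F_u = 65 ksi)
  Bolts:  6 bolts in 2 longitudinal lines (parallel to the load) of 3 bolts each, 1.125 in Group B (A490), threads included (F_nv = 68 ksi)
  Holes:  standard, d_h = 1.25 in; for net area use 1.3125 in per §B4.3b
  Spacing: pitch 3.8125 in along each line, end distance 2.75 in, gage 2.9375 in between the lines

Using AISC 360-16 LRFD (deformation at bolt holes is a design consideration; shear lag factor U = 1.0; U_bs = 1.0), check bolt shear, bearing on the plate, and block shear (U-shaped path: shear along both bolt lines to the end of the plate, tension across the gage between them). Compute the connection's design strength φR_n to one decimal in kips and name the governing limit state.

Bolt shear: A_b = π(1.125)²/4 = 0.99402 in². φR_n = 0.75 × 68 × 0.99402 × 6 × 1 = 304.2 kips.
Bearing (0.25 in plate, F_u = 65 ksi): end bolts L_c = 2.75 − 1.25/2 = 2.125, R_n = min(1.2×2.125×0.25×65, 2.4×1.125×0.25×65) = 41.438 kips/bolt; interior L_c = 3.8125 − 1.25 = 2.5625, R_n = 43.875 kips/bolt. φR_n = 0.75 × (2×41.438 + 4×43.875) = 193.8 kips.
Block shear: shear path 2×[2.75+2×3.8125] = 2×10.375 in, A_gv = 5.1875, A_nv = 2×(10.375 − 2.5×1.3125)×0.25 = 3.5469 in²; tension across gage: (2.9375 − 1×1.3125)×0.25 = 0.40625 in². R_n = min(0.6×65×3.5469, 0.6×50×5.1875) + 1.0×65×0.40625 = min(138.33, 155.63) + 26.406 = 164.74 kips. φR_n = 0.75 × 164.74 = 123.6 kips.
Governing: min(304.2, 193.8, 123.6) = 123.6 kips → block shear.

123.6 kips (block shear governs)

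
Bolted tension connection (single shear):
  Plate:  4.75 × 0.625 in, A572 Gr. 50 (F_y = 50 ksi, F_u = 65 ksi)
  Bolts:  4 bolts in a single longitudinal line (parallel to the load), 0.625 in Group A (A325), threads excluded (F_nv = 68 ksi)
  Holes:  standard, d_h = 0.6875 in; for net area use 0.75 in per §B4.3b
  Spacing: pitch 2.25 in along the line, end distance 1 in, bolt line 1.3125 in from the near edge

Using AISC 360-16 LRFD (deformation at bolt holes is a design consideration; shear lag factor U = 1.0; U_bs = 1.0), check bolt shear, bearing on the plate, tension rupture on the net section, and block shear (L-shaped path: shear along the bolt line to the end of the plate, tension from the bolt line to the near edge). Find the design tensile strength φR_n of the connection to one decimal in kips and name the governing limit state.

Bolt shear: A_b = π(0.625)²/4 = 0.3068 in². φR_n = 0.75 × 68 × 0.3068 × 4 × 1 = 62.6 kips.
Bearing (0.625 in plate, F_u = 65 ksi): end bolts L_c = 1 − 0.6875/2 = 0.65625, R_n = min(1.2×0.65625×0.625×65, 2.4×0.625×0.625×65) = 31.992 kips/bolt; interior L_c = 2.25 − 0.6875 = 1.5625, R_n = 60.938 kips/bolt. φR_n = 0.75 × (1×31.992 + 3×60.938) = 161.1 kips.
Tension rupture (net): A_n = (4.75 − 1×0.75)×0.625 = 2.5 in² (U = 1.0, A_e = A_n). φR_n = 0.75 × 65 × 2.5 = 121.9 kips.
Block shear: shear path 1×[1+3×2.25] = 1×7.75 in, A_gv = 4.8438, A_nv = 1×(7.75 − 3.5×0.75)×0.625 = 3.2031 in²; tension to near edge: (1.3125 − 0.5×0.75)×0.625 = 0.58594 in². R_n = min(0.6×65×3.2031, 0.6×50×4.8438) + 1.0×65×0.58594 = min(124.92, 145.31) + 38.086 = 163.01 kips. φR_n = 0.75 × 163.01 = 122.3 kips.
Governing: min(62.6, 161.1, 121.9, 122.3) = 62.6 kips → bolt shear.

62.6 kips (bolt shear governs)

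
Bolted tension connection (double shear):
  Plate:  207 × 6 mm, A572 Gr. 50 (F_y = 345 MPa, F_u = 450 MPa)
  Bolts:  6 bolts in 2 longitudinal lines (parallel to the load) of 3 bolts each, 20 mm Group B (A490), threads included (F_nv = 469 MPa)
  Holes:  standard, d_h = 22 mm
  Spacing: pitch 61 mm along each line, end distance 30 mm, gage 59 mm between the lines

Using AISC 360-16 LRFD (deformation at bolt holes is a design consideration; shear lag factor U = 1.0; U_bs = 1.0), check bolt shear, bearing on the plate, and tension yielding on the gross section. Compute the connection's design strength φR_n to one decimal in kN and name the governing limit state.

Bolt shear: A_b = π(20)²/4 = 314.16 mm². φR_n = 0.75 × 469 × 314.16 × 6 × 2 = 1326.1 kN.
Bearing (6 mm plate, F_u = 450 MPa): end bolts L_c = 30 − 22/2 = 19, R_n = min(1.2×19×6×450, 2.4×20×6×450) = 61.56 kN/bolt; interior L_c = 61 − 22 = 39, R_n = 126.36 kN/bolt. φR_n = 0.75 × (2×61.56 + 4×126.36) = 471.4 kN.
Tension yield (gross): A_g = 207×6 = 1242 mm². φR_n = 0.90 × 345 × 1242 = 385.6 kN.
Governing: min(1326.1, 471.4, 385.6) = 385.6 kN → gross-section yield.

385.6 kN (gross-section yield governs)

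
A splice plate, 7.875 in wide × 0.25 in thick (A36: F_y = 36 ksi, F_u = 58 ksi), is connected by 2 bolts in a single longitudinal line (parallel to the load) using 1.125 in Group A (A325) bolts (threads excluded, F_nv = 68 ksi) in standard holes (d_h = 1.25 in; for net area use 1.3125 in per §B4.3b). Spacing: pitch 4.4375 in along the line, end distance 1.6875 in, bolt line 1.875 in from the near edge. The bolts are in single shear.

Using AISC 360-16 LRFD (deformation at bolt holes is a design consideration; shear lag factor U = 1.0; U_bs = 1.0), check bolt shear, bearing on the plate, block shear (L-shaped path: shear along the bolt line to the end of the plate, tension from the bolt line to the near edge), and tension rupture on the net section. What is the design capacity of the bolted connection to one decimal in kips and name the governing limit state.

38.1 kips (block shear governs)

Bolt shear: A_b = π(1.125)²/4 = 0.99402 in². φR_n = 0.75 × 68 × 0.99402 × 2 × 1 = 101.4 kips.
Bearing (0.25 in plate, F_u = 58 ksi): end bolts L_c = 1.6875 − 1.25/2 = 1.0625, R_n = min(1.2×1.0625×0.25×58, 2.4×1.125×0.25×58) = 18.488 kips/bolt; interior L_c = 4.4375 − 1.25 = 3.1875, R_n = 39.15 kips/bolt. φR_n = 0.75 × (1×18.488 + 1×39.15) = 43.2 kips.
Block shear: shear path 1×[1.6875+1×4.4375] = 1×6.125 in, A_gv = 1.5313, A_nv = 1×(6.125 − 1.5×1.3125)×0.25 = 1.0391 in²; tension to near edge: (1.875 − 0.5×1.3125)×0.25 = 0.30469 in². R_n = min(0.6×58×1.0391, 0.6×36×1.5313) + 1.0×58×0.30469 = min(36.161, 33.076) + 17.672 = 50.748 kips. φR_n = 0.75 × 50.748 = 38.1 kips.
Tension rupture (net): A_n = (7.875 − 1×1.3125)×0.25 = 1.6406 in² (U = 1.0, A_e = A_n). φR_n = 0.75 × 58 × 1.6406 = 71.4 kips.
Governing: min(101.4, 43.2, 38.1, 71.4) = 38.1 kips → block shear.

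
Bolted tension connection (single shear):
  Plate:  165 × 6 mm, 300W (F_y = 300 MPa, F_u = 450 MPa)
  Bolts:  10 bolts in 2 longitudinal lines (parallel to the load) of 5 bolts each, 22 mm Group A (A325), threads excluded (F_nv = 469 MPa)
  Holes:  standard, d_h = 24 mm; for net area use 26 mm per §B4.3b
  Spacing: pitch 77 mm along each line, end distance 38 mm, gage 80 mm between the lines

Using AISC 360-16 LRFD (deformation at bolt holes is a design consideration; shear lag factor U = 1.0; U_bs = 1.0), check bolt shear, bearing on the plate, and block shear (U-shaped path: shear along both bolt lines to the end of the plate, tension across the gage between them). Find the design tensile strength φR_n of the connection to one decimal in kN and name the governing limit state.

665.8 kN (block shear governs)

Bolt shear: A_b = π(22)²/4 = 380.13 mm². φR_n = 0.75 × 469 × 380.13 × 10 × 1 = 1337.1 kN.
Bearing (6 mm plate, F_u = 450 MPa): end bolts L_c = 38 − 24/2 = 26, R_n = min(1.2×26×6×450, 2.4×22×6×450) = 84.24 kN/bolt; interior L_c = 77 − 24 = 53, R_n = 142.56 kN/bolt. φR_n = 0.75 × (2×84.24 + 8×142.56) = 981.7 kN.
Block shear: shear path 2×[38+4×77] = 2×346 mm, A_gv = 4152, A_nv = 2×(346 − 4.5×26)×6 = 2748 mm²; tension across gage: (80 − 1×26)×6 = 324 mm². R_n = min(0.6×450×2748, 0.6×300×4152) + 1.0×450×324 = min(741.96, 747.36) + 145.8 = 887.76 kN. φR_n = 0.75 × 887.76 = 665.8 kN.
Governing: min(1337.1, 981.7, 665.8) = 665.8 kN → block shear.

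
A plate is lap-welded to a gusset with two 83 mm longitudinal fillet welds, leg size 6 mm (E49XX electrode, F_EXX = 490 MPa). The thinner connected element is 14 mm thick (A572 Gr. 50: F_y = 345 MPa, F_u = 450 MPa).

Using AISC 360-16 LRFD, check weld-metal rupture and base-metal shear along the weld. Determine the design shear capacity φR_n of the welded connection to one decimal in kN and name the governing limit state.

Weld metal: throat = 0.707×6 = 4.242 mm, L = 2×83 = 166 mm. φR_n = 0.75 × 0.6 × 490 × 4.242 × 166 = 155.3 kN.
Base metal shear (14 mm plate): yield φR_n = 1.0×0.6×345×14×166 = 481.1 kN; rupture φR_n = 0.75×0.6×450×14×166 = 470.6 kN; take 470.6 kN (rupture).
Governing: min(155.3, 470.6) = 155.3 kN → weld metal.

155.3 kN (weld metal governs)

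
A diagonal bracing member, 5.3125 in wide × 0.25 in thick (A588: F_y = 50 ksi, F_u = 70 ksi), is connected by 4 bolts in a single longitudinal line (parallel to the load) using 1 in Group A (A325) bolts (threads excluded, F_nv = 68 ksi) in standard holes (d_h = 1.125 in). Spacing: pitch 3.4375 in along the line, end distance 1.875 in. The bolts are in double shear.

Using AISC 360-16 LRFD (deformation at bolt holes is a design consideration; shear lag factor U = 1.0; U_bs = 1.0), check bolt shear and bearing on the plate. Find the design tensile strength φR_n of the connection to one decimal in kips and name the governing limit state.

Bolt shear: A_b = π(1)²/4 = 0.7854 in². φR_n = 0.75 × 68 × 0.7854 × 4 × 2 = 320.4 kips.
Bearing (0.25 in plate, F_u = 70 ksi): end bolts L_c = 1.875 − 1.125/2 = 1.3125, R_n = min(1.2×1.3125×0.25×70, 2.4×1×0.25×70) = 27.563 kips/bolt; interior L_c = 3.4375 − 1.125 = 2.3125, R_n = 42 kips/bolt. φR_n = 0.75 × (1×27.563 + 3×42) = 115.2 kips.
Governing: min(320.4, 115.2) = 115.2 kips → bearing.

115.2 kips (bearing governs)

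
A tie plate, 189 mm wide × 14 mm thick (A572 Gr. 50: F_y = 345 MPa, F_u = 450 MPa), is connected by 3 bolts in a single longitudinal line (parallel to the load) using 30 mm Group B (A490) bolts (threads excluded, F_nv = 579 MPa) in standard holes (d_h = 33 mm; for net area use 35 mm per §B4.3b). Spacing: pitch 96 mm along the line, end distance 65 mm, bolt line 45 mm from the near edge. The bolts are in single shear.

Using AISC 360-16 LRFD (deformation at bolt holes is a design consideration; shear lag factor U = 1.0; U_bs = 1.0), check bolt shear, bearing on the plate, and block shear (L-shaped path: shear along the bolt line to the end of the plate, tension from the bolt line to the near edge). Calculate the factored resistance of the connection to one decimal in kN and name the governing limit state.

Bolt shear: A_b = π(30)²/4 = 706.86 mm². φR_n = 0.75 × 579 × 706.86 × 3 × 1 = 920.9 kN.
Bearing (14 mm plate, F_u = 450 MPa): end bolts L_c = 65 − 33/2 = 48.5, R_n = min(1.2×48.5×14×450, 2.4×30×14×450) = 366.66 kN/bolt; interior L_c = 96 − 33 = 63, R_n = 453.6 kN/bolt. φR_n = 0.75 × (1×366.66 + 2×453.6) = 955.4 kN.
Block shear: shear path 1×[65+2×96] = 1×257 mm, A_gv = 3598, A_nv = 1×(257 − 2.5×35)×14 = 2373 mm²; tension to near edge: (45 − 0.5×35)×14 = 385 mm². R_n = min(0.6×450×2373, 0.6×345×3598) + 1.0×450×385 = min(640.71, 744.79) + 173.25 = 813.96 kN. φR_n = 0.75 × 813.96 = 610.5 kN.
Governing: min(920.9, 955.4, 610.5) = 610.5 kN → block shear.

610.5 kN (block shear governs)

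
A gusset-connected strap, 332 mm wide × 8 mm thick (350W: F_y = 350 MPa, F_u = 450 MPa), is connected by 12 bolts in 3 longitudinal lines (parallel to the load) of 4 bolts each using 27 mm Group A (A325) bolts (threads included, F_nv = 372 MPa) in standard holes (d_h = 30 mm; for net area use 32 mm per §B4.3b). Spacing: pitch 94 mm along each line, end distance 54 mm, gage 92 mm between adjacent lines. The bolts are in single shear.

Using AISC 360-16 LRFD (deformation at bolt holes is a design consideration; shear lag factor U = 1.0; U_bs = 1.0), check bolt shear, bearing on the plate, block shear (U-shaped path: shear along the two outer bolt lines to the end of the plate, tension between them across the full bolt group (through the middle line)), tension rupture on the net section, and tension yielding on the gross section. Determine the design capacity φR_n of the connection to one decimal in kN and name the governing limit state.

Bolt shear: A_b = π(27)²/4 = 572.56 mm². φR_n = 0.75 × 372 × 572.56 × 12 × 1 = 1916.9 kN.
Bearing (8 mm plate, F_u = 450 MPa): end bolts L_c = 54 − 30/2 = 39, R_n = min(1.2×39×8×450, 2.4×27×8×450) = 168.48 kN/bolt; interior L_c = 94 − 30 = 64, R_n = 233.28 kN/bolt. φR_n = 0.75 × (3×168.48 + 9×233.28) = 1953.7 kN.
Block shear: shear path 2×[54+3×94] = 2×336 mm, A_gv = 5376, A_nv = 2×(336 − 3.5×32)×8 = 3584 mm²; tension across gage: (184 − 2×32)×8 = 960 mm². R_n = min(0.6×450×3584, 0.6×350×5376) + 1.0×450×960 = min(967.68, 1129) + 432 = 1399.7 kN. φR_n = 0.75 × 1399.7 = 1049.8 kN.
Tension rupture (net): A_n = (332 − 3×32)×8 = 1888 mm² (U = 1.0, A_e = A_n). φR_n = 0.75 × 450 × 1888 = 637.2 kN.
Tension yield (gross): A_g = 332×8 = 2656 mm². φR_n = 0.90 × 350 × 2656 = 836.6 kN.
Governing: min(1916.9, 1953.7, 1049.8, 637.2, 836.6) = 637.2 kN → net-section rupture.

637.2 kN (net-section rupture governs)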